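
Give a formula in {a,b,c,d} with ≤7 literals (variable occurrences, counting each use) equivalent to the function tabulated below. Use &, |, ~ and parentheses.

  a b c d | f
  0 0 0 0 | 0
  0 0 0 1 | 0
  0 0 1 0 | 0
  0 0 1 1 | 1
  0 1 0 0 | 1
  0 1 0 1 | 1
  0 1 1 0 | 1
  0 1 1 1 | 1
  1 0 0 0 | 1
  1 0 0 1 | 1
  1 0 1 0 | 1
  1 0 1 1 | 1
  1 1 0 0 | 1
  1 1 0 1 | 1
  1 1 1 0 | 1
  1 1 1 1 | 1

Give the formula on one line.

  (b | d) = 0101111101011111
  ~c = 1100110011001100
  ((b | d) | ~c) = 1101111111011111
  (c | b) = 0011111100111111
  (((b | d) | ~c) & (c | b)) = 0001111100011111
  ((((b | d) | ~c) & (c | b)) | a) = 0001111111111111

((((b | d) | ~c) & (c | b)) | a)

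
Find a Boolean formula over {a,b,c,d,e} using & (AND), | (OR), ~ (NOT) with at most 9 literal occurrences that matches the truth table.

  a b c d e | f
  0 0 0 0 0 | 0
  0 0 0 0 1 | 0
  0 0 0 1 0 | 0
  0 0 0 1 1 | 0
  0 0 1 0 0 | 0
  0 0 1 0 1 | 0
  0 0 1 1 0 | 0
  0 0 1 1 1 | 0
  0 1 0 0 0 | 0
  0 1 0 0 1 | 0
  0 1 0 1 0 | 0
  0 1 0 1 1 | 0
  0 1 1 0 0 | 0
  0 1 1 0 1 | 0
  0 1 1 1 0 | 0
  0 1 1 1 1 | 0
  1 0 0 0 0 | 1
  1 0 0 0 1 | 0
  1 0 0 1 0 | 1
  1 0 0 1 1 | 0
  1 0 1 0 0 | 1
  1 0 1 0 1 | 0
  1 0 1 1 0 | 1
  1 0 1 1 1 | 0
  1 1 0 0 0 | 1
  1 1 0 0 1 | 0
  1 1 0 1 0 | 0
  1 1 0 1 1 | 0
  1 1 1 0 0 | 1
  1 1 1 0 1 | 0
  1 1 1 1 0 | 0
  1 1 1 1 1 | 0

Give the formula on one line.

(((b | ~e) & ((~e & (~d | ~b)) | (~a & d))) & a)

  ~e = 10101010101010101010101010101010
  (b | ~e) = 10101010111111111010101011111111
  ~d = 11001100110011001100110011001100
  ~b = 11111111000000001111111100000000
  (~d | ~b) = 11111111110011001111111111001100
  (~e & (~d | ~b)) = 10101010100010001010101010001000
  ~a = 11111111111111110000000000000000
  (~a & d) = 00110011001100110000000000000000
  ((~e & (~d | ~b)) | (~a & d)) = 10111011101110111010101010001000
  ((b | ~e) & ((~e & (~d | ~b)) | (~a & d))) = 10101010101110111010101010001000
  (((b | ~e) & ((~e & (~d | ~b)) | (~a & d))) & a) = 00000000000000001010101010001000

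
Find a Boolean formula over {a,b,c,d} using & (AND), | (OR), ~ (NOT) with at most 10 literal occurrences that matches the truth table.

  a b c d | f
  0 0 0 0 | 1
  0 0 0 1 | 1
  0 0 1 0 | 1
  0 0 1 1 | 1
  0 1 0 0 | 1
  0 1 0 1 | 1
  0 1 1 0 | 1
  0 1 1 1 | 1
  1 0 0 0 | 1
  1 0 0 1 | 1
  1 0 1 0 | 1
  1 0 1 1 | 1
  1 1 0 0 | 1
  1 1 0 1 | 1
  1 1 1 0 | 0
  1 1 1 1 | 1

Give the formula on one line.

((((c & ~b) | ~a) | d) | (~c | (~b & ~a)))

  ~b = 1111000011110000
  (c & ~b) = 0011000000110000
  ~a = 1111111100000000
  ((c & ~b) | ~a) = 1111111100110000
  (((c & ~b) | ~a) | d) = 1111111101110101
  ~c = 1100110011001100
  (~b & ~a) = 1111000000000000
  (~c | (~b & ~a)) = 1111110011001100
  ((((c & ~b) | ~a) | d) | (~c | (~b & ~a))) = 1111111111111101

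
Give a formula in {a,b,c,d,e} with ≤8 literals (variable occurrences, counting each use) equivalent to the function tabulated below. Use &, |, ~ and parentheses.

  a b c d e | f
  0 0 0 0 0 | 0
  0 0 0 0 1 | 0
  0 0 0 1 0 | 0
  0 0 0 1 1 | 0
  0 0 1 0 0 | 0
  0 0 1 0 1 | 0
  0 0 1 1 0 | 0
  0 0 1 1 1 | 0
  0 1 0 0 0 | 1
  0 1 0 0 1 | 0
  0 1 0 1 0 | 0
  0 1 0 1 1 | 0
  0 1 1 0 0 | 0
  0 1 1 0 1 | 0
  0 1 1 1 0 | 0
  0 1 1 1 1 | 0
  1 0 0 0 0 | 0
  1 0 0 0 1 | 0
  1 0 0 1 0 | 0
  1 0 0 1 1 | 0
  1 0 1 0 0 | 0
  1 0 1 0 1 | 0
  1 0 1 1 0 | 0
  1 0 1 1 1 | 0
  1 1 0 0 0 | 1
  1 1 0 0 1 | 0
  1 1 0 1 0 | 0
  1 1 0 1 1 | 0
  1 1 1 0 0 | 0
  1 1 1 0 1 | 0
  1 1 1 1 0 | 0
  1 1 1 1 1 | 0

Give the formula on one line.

(((~c & b) & ~d) & (b & (~e & ~c)))

  ~c = 11110000111100001111000011110000
  (~c & b) = 00000000111100000000000011110000
  ~d = 11001100110011001100110011001100
  ((~c & b) & ~d) = 00000000110000000000000011000000
  ~e = 10101010101010101010101010101010
  (~e & ~c) = 10100000101000001010000010100000
  (b & (~e & ~c)) = 00000000101000000000000010100000
  (((~c & b) & ~d) & (b & (~e & ~c))) = 00000000100000000000000010000000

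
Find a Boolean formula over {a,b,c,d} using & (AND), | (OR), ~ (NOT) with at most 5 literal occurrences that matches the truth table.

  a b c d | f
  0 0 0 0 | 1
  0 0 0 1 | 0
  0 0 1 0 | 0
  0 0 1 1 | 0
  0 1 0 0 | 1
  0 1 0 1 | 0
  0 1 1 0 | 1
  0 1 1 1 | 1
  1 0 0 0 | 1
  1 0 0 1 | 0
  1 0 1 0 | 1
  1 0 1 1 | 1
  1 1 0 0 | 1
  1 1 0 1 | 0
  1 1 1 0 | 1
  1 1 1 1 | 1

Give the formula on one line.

(((~c | b) | a) & (~d | c))

  ~c = 1100110011001100
  (~c | b) = 1100111111001111
  ((~c | b) | a) = 1100111111111111
  ~d = 1010101010101010
  (~d | c) = 1011101110111011
  (((~c | b) | a) & (~d | c)) = 1000101110111011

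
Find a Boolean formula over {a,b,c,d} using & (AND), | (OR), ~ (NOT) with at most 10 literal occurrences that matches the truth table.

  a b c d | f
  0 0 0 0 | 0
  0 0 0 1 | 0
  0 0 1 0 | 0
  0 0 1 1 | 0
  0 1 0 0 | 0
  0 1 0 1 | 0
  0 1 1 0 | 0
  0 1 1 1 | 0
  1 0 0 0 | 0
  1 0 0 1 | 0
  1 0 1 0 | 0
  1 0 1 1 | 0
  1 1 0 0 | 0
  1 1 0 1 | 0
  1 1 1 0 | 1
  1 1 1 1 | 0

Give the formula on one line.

  ~d = 1010101010101010
  (a & ~d) = 0000000010101010
  (c | b) = 0011111100111111
  ((a & ~d) & (c | b)) = 0000000000101010
  (((a & ~d) & (c | b)) & b) = 0000000000001010
  (c & b) = 0000001100000011
  ((((a & ~d) & (c | b)) & b) & (c & b)) = 0000000000000010

((((a & ~d) & (c | b)) & b) & (c & b))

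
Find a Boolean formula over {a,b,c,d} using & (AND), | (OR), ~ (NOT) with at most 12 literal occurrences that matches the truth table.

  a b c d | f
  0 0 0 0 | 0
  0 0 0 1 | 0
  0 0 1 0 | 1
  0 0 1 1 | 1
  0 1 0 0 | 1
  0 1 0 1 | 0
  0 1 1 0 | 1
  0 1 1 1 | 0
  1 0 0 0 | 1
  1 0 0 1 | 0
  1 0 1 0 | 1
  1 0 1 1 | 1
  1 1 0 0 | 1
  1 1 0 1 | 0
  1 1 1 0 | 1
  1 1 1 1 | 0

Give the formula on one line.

  ~d = 1010101010101010
  (b | c) = 0011111100111111
  ~b = 1111000011110000
  ((b | c) & ~b) = 0011000000110000
  (~d | ((b | c) & ~b)) = 1011101010111010
  ~c = 1100110011001100
  (d & ~c) = 0100010001000100
  (a | (b | c)) = 0011111111111111
  ((d & ~c) | (a | (b | c))) = 0111111111111111
  ((~d | ((b | c) & ~b)) & ((d & ~c) | (a | (b | c)))) = 0011101010111010

((~d | ((b | c) & ~b)) & ((d & ~c) | (a | (b | c))))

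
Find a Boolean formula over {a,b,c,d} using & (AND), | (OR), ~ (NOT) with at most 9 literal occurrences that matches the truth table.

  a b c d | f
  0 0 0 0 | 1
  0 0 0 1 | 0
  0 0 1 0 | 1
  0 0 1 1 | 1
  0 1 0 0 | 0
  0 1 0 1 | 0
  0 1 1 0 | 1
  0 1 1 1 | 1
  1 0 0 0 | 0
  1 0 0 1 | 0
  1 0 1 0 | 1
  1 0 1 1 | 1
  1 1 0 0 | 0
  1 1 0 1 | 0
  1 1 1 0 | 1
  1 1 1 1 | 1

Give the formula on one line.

(((~a & ~d) & ((c | ~a) & ~b)) | c)

  ~a = 1111111100000000
  ~d = 1010101010101010
  (~a & ~d) = 1010101000000000
  (c | ~a) = 1111111100110011
  ~b = 1111000011110000
  ((c | ~a) & ~b) = 1111000000110000
  ((~a & ~d) & ((c | ~a) & ~b)) = 1010000000000000
  (((~a & ~d) & ((c | ~a) & ~b)) | c) = 1011001100110011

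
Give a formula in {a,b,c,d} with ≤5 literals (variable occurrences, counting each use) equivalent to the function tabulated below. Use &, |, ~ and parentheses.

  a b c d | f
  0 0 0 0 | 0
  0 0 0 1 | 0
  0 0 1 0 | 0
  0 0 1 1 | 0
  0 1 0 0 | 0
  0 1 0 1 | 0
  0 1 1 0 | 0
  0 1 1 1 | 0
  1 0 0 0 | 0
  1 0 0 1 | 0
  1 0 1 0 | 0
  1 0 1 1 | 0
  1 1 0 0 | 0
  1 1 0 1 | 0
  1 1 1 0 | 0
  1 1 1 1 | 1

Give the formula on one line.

  ~d = 1010101010101010
  (a | ~d) = 1010101011111111
  (d & c) = 0001000100010001
  ((d & c) & b) = 0000000100000001
  ((a | ~d) & ((d & c) & b)) = 0000000000000001

((a | ~d) & ((d & c) & b))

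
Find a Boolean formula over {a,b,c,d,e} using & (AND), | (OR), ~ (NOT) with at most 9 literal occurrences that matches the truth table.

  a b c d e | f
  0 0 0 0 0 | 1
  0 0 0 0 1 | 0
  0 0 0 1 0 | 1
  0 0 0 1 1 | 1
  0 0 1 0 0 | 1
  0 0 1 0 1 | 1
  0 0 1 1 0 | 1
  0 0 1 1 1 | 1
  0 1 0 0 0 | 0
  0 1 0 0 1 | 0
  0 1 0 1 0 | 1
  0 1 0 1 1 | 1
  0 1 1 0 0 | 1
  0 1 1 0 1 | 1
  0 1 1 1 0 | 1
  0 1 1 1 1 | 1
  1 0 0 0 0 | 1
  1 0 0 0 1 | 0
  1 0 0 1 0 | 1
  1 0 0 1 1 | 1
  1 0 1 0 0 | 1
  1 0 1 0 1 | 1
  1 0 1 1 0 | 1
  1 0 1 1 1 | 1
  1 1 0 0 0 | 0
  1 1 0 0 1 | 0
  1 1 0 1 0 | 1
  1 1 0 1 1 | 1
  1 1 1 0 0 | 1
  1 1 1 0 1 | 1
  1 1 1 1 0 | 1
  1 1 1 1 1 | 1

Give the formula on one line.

((~b & ~e) | ((((d & e) | b) | c) & (c | d)))

  ~b = 11111111000000001111111100000000
  ~e = 10101010101010101010101010101010
  (~b & ~e) = 10101010000000001010101000000000
  (d & e) = 00010001000100010001000100010001
  ((d & e) | b) = 00010001111111110001000111111111
  (((d & e) | b) | c) = 00011111111111110001111111111111
  (c | d) = 00111111001111110011111100111111
  ((((d & e) | b) | c) & (c | d)) = 00011111001111110001111100111111
  ((~b & ~e) | ((((d & e) | b) | c) & (c | d))) = 10111111001111111011111100111111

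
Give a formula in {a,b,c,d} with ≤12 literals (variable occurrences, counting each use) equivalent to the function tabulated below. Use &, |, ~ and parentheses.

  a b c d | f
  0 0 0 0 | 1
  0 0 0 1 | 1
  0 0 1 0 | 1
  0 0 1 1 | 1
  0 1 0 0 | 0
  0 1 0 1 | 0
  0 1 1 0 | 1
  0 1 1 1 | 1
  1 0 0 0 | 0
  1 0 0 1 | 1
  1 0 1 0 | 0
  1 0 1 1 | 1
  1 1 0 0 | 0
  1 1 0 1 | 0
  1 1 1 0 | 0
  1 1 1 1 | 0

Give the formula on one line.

((~b & (d | ~a)) | (((~a | d) & c) & (~b | (b & ~a))))

  ~b = 1111000011110000
  ~a = 1111111100000000
  (d | ~a) = 1111111101010101
  (~b & (d | ~a)) = 1111000001010000
  (~a | d) = 1111111101010101
  ((~a | d) & c) = 0011001100010001
  (b & ~a) = 0000111100000000
  (~b | (b & ~a)) = 1111111111110000
  (((~a | d) & c) & (~b | (b & ~a))) = 0011001100010000
  ((~b & (d | ~a)) | (((~a | d) & c) & (~b | (b & ~a)))) = 1111001101010000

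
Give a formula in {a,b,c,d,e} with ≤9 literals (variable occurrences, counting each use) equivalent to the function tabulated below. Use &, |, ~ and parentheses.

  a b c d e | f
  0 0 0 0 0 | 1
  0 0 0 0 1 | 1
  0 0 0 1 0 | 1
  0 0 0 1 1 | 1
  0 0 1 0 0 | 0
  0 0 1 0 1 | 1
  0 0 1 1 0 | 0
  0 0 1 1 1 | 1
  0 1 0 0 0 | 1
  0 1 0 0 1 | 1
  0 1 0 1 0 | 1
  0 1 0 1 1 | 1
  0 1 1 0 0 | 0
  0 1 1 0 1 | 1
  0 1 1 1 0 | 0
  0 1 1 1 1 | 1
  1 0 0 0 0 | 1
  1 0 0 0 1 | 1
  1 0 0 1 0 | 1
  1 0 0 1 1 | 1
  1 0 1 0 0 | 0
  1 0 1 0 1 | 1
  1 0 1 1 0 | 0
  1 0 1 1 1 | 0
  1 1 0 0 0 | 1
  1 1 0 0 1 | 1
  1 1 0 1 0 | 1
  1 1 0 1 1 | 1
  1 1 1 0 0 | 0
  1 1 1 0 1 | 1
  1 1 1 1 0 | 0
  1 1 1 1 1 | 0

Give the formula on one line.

  ~d = 11001100110011001100110011001100
  (a & ~d) = 00000000000000001100110011001100
  (e & a) = 00000000000000000101010101010101
  ((a & ~d) & (e & a)) = 00000000000000000100010001000100
  ~a = 11111111111111110000000000000000
  (~a & e) = 01010101010101010000000000000000
  ~c = 11110000111100001111000011110000
  ((~a & e) | ~c) = 11110101111101011111000011110000
  (((a & ~d) & (e & a)) | ((~a & e) | ~c)) = 11110101111101011111010011110100

(((a & ~d) & (e & a)) | ((~a & e) | ~c))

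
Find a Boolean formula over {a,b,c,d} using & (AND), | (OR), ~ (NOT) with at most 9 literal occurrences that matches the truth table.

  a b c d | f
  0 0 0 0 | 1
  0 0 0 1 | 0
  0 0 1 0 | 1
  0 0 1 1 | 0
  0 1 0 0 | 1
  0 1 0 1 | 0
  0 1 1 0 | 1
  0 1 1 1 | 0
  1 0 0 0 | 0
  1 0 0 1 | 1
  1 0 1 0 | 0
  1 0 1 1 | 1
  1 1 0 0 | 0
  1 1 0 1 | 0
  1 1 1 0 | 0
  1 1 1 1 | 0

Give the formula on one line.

  ~b = 1111000011110000
  (a | b) = 0000111111111111
  (d & (a | b)) = 0000010101010101
  (b | (d & (a | b))) = 0000111101011111
  (~b & (b | (d & (a | b)))) = 0000000001010000
  ~a = 1111111100000000
  ~d = 1010101010101010
  (~a & ~d) = 1010101000000000
  ((~b & (b | (d & (a | b)))) | (~a & ~d)) = 1010101001010000

((~b & (b | (d & (a | b)))) | (~a & ~d))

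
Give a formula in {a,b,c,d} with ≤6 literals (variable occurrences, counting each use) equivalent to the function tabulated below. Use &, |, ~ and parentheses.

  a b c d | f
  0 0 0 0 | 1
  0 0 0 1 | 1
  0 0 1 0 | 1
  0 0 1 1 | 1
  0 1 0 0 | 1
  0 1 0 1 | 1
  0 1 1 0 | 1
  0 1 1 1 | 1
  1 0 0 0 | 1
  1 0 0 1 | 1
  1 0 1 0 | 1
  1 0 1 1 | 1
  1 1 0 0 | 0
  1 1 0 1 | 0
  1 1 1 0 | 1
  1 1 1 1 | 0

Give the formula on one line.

(((d | c) & ~d) | (~a | ~b))

  (d | c) = 0111011101110111
  ~d = 1010101010101010
  ((d | c) & ~d) = 0010001000100010
  ~a = 1111111100000000
  ~b = 1111000011110000
  (~a | ~b) = 1111111111110000
  (((d | c) & ~d) | (~a | ~b)) = 1111111111110010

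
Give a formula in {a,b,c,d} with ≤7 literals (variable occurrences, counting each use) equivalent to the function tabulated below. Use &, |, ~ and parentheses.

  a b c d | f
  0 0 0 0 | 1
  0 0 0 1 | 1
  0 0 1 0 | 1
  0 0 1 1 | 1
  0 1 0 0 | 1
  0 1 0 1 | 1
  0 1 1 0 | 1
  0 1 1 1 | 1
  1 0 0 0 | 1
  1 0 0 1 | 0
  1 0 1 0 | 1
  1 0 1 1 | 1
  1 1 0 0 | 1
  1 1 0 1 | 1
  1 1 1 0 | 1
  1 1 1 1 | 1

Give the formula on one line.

  ~d = 1010101010101010
  ~a = 1111111100000000
  (~a | b) = 1111111100001111
  (~d | (~a | b)) = 1111111110101111
  ~c = 1100110011001100
  (~c & b) = 0000110000001100
  (c | (~c & b)) = 0011111100111111
  ((~d | (~a | b)) | (c | (~c & b))) = 1111111110111111

((~d | (~a | b)) | (c | (~c & b)))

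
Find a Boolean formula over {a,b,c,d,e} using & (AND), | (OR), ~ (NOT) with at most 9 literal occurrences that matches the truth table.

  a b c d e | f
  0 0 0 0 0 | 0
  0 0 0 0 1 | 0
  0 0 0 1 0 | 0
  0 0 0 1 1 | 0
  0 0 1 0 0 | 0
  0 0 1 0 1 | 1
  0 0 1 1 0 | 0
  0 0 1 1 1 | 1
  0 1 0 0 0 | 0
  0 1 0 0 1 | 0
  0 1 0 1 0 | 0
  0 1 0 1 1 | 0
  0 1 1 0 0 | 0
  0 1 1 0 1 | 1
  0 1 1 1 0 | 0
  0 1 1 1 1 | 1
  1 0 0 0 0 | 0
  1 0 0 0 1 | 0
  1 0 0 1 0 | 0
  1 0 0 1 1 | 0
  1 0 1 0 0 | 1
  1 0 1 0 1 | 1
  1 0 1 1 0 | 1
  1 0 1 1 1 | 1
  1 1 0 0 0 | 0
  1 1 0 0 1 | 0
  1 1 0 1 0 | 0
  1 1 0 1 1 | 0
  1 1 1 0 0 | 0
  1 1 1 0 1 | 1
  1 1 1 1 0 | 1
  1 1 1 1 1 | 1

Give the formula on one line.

(((e | ~b) | ((~e & ~c) | d)) & (c & (a | e)))

  ~b = 11111111000000001111111100000000
  (e | ~b) = 11111111010101011111111101010101
  ~e = 10101010101010101010101010101010
  ~c = 11110000111100001111000011110000
  (~e & ~c) = 10100000101000001010000010100000
  ((~e & ~c) | d) = 10110011101100111011001110110011
  ((e | ~b) | ((~e & ~c) | d)) = 11111111111101111111111111110111
  (a | e) = 01010101010101011111111111111111
  (c & (a | e)) = 00000101000001010000111100001111
  (((e | ~b) | ((~e & ~c) | d)) & (c & (a | e))) = 00000101000001010000111100000111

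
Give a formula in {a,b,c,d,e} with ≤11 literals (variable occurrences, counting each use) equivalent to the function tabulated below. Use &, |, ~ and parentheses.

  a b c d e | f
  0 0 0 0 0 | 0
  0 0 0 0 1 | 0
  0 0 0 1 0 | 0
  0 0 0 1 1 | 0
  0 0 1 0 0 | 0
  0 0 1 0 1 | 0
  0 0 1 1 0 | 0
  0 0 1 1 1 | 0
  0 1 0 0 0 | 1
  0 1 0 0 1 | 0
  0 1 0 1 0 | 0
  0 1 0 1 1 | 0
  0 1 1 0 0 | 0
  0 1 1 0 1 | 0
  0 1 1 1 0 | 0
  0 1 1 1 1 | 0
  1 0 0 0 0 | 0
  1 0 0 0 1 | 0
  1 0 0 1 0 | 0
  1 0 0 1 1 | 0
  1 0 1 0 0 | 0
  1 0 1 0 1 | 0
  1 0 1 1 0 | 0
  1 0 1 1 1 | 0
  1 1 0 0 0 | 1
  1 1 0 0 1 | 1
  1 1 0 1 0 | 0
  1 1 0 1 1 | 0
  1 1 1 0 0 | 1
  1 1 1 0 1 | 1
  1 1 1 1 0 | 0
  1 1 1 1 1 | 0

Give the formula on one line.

  ~d = 11001100110011001100110011001100
  ~c = 11110000111100001111000011110000
  (~c | b) = 11110000111111111111000011111111
  ((~c | b) & a) = 00000000000000001111000011111111
  ~e = 10101010101010101010101010101010
  (~c & ~e) = 10100000101000001010000010100000
  (((~c | b) & a) | (~c & ~e)) = 10100000101000001111000011111111
  (a | (((~c | b) & a) | (~c & ~e))) = 10100000101000001111111111111111
  (~d & (a | (((~c | b) & a) | (~c & ~e)))) = 10000000100000001100110011001100
  ((~d & (a | (((~c | b) & a) | (~c & ~e)))) & b) = 00000000100000000000000011001100

((~d & (a | (((~c | b) & a) | (~c & ~e)))) & b)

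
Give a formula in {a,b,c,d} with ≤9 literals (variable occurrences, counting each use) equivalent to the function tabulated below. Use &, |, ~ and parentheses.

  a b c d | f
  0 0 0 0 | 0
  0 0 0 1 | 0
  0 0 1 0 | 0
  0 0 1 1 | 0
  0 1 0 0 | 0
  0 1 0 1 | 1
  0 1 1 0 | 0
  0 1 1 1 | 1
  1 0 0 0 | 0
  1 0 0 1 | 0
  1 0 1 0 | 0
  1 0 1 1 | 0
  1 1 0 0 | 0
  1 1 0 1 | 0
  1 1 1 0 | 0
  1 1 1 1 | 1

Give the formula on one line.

  (b & d) = 0000010100000101
  (d & c) = 0001000100010001
  (b & (d & c)) = 0000000100000001
  (c | d) = 0111011101110111
  ~a = 1111111100000000
  ((c | d) & ~a) = 0111011100000000
  ((b & (d & c)) | ((c | d) & ~a)) = 0111011100000001
  ((b & d) & ((b & (d & c)) | ((c | d) & ~a))) = 0000010100000001

((b & d) & ((b & (d & c)) | ((c | d) & ~a)))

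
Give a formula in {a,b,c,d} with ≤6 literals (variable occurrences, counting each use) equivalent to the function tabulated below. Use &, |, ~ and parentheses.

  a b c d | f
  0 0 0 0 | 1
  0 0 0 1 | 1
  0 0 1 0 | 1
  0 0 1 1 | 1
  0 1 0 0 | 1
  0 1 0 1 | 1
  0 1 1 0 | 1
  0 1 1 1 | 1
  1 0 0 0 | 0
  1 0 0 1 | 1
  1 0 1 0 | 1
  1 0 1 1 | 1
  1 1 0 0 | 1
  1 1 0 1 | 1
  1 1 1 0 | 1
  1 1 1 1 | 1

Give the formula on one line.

  (c | b) = 0011111100111111
  ~a = 1111111100000000
  ((c | b) | ~a) = 1111111100111111
  (d | ((c | b) | ~a)) = 1111111101111111

(d | ((c | b) | ~a))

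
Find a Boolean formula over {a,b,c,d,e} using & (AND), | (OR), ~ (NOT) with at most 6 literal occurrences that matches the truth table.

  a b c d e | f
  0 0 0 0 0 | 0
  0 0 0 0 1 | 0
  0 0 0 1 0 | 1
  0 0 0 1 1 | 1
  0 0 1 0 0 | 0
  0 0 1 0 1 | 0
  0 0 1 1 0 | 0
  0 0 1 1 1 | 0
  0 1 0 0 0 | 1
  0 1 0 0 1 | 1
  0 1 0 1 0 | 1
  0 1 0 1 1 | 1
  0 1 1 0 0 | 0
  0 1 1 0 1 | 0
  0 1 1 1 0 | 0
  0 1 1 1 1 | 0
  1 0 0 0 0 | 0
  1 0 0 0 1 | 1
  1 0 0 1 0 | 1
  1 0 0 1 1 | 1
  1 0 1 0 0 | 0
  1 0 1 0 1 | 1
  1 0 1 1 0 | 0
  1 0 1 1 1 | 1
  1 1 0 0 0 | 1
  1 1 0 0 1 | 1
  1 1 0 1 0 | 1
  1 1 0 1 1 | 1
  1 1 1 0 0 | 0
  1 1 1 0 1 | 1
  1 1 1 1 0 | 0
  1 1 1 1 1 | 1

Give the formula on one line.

((~c & (d | b)) | (e & a))

  ~c = 11110000111100001111000011110000
  (d | b) = 00110011111111110011001111111111
  (~c & (d | b)) = 00110000111100000011000011110000
  (e & a) = 00000000000000000101010101010101
  ((~c & (d | b)) | (e & a)) = 00110000111100000111010111110101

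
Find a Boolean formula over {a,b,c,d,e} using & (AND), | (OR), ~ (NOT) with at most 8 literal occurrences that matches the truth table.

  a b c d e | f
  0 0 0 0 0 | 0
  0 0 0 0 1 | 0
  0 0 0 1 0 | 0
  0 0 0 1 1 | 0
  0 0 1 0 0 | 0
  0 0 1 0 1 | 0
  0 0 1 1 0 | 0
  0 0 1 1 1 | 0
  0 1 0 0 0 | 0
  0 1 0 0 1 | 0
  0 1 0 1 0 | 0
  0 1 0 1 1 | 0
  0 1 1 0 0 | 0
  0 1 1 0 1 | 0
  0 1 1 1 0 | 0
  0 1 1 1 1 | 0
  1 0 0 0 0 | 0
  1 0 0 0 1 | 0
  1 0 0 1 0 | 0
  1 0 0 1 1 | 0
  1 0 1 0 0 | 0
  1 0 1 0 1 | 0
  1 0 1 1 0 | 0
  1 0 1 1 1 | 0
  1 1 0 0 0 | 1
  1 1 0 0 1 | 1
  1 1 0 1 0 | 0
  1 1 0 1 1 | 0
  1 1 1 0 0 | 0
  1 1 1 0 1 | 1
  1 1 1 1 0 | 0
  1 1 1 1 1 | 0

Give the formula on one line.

((e | ((~c | ~b) | (~a & ~e))) & (b & (~d & a)))

  ~c = 11110000111100001111000011110000
  ~b = 11111111000000001111111100000000
  (~c | ~b) = 11111111111100001111111111110000
  ~a = 11111111111111110000000000000000
  ~e = 10101010101010101010101010101010
  (~a & ~e) = 10101010101010100000000000000000
  ((~c | ~b) | (~a & ~e)) = 11111111111110101111111111110000
  (e | ((~c | ~b) | (~a & ~e))) = 11111111111111111111111111110101
  ~d = 11001100110011001100110011001100
  (~d & a) = 00000000000000001100110011001100
  (b & (~d & a)) = 00000000000000000000000011001100
  ((e | ((~c | ~b) | (~a & ~e))) & (b & (~d & a))) = 00000000000000000000000011000100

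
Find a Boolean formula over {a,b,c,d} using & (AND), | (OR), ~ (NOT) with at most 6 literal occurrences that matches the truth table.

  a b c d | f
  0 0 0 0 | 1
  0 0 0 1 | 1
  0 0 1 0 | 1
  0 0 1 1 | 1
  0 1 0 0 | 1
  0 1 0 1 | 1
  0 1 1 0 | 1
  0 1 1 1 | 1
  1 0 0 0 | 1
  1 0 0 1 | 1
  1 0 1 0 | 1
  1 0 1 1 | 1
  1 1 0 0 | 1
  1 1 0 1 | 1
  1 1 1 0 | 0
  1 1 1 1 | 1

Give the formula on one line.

((~b | ~a) | (((~a | ~c) & b) | d))

  ~b = 1111000011110000
  ~a = 1111111100000000
  (~b | ~a) = 1111111111110000
  ~c = 1100110011001100
  (~a | ~c) = 1111111111001100
  ((~a | ~c) & b) = 0000111100001100
  (((~a | ~c) & b) | d) = 0101111101011101
  ((~b | ~a) | (((~a | ~c) & b) | d)) = 1111111111111101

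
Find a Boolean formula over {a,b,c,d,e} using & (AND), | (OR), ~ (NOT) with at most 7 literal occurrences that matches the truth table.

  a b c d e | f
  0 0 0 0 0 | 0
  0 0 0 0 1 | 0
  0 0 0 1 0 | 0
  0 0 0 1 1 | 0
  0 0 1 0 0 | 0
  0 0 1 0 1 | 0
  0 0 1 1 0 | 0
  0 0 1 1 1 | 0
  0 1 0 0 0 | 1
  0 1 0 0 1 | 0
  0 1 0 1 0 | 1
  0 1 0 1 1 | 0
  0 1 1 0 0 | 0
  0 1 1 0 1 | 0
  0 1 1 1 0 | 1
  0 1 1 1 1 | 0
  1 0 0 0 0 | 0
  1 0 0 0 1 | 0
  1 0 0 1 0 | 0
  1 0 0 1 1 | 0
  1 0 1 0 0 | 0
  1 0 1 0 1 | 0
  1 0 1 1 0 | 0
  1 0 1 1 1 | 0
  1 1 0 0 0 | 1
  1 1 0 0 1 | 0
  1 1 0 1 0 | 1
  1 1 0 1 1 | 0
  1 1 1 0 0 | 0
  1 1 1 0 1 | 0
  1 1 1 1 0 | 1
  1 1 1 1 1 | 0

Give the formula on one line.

(((d | ~c) & ~e) & b)

  ~c = 11110000111100001111000011110000
  (d | ~c) = 11110011111100111111001111110011
  ~e = 10101010101010101010101010101010
  ((d | ~c) & ~e) = 10100010101000101010001010100010
  (((d | ~c) & ~e) & b) = 00000000101000100000000010100010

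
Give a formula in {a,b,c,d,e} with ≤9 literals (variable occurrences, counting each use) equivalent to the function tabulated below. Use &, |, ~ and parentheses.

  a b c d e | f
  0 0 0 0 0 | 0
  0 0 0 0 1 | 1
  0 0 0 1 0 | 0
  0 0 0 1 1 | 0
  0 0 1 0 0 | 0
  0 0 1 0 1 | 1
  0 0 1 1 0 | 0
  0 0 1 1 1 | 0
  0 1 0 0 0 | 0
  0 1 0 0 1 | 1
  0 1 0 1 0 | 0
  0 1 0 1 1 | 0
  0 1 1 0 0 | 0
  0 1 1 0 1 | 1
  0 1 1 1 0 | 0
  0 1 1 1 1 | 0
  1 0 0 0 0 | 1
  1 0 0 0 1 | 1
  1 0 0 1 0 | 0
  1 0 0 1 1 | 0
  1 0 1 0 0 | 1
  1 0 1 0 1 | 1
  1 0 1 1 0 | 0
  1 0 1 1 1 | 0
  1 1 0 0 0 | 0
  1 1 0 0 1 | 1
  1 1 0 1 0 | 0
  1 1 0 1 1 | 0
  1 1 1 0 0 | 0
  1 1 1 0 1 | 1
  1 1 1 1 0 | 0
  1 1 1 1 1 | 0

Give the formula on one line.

  ~d = 11001100110011001100110011001100
  (e & ~d) = 01000100010001000100010001000100
  (c | a) = 00001111000011111111111111111111
  (d | (c | a)) = 00111111001111111111111111111111
  ((d | (c | a)) & ~d) = 00001100000011001100110011001100
  ~b = 11111111000000001111111100000000
  (a & ~b) = 00000000000000001111111100000000
  (((d | (c | a)) & ~d) & (a & ~b)) = 00000000000000001100110000000000
  ((e & ~d) | (((d | (c | a)) & ~d) & (a & ~b))) = 01000100010001001100110001000100

((e & ~d) | (((d | (c | a)) & ~d) & (a & ~b)))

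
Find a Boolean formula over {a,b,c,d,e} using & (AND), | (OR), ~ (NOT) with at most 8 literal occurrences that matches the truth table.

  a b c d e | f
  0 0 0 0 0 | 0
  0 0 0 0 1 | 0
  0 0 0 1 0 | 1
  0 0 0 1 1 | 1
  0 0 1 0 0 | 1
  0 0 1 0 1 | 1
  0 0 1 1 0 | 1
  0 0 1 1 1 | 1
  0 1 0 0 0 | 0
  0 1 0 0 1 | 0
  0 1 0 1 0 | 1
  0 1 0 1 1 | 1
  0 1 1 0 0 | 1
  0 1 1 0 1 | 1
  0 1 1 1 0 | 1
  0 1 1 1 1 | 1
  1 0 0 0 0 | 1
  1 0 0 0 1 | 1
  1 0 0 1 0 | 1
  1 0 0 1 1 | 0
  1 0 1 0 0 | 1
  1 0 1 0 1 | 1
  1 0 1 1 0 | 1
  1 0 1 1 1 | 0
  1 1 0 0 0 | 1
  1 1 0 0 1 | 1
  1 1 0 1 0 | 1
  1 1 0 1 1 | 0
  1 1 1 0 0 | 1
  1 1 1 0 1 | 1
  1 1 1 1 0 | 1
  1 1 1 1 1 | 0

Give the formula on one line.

(((~d & c) | (d | a)) & ((~a | ~e) | ~d))

  ~d = 11001100110011001100110011001100
  (~d & c) = 00001100000011000000110000001100
  (d | a) = 00110011001100111111111111111111
  ((~d & c) | (d | a)) = 00111111001111111111111111111111
  ~a = 11111111111111110000000000000000
  ~e = 10101010101010101010101010101010
  (~a | ~e) = 11111111111111111010101010101010
  ((~a | ~e) | ~d) = 11111111111111111110111011101110
  (((~d & c) | (d | a)) & ((~a | ~e) | ~d)) = 00111111001111111110111011101110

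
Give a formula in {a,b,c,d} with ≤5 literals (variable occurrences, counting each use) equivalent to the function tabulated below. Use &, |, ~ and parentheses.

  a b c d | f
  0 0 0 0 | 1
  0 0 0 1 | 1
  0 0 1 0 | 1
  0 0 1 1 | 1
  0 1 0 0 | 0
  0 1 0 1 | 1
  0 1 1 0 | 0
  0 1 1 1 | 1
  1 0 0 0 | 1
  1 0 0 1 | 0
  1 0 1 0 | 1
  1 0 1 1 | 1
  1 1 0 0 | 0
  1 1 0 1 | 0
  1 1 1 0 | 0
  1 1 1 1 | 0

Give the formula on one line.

  ~d = 1010101010101010
  (c | ~d) = 1011101110111011
  ~b = 1111000011110000
  ((c | ~d) & ~b) = 1011000010110000
  ~a = 1111111100000000
  (d & ~a) = 0101010100000000
  (((c | ~d) & ~b) | (d & ~a)) = 1111010110110000

(((c | ~d) & ~b) | (d & ~a))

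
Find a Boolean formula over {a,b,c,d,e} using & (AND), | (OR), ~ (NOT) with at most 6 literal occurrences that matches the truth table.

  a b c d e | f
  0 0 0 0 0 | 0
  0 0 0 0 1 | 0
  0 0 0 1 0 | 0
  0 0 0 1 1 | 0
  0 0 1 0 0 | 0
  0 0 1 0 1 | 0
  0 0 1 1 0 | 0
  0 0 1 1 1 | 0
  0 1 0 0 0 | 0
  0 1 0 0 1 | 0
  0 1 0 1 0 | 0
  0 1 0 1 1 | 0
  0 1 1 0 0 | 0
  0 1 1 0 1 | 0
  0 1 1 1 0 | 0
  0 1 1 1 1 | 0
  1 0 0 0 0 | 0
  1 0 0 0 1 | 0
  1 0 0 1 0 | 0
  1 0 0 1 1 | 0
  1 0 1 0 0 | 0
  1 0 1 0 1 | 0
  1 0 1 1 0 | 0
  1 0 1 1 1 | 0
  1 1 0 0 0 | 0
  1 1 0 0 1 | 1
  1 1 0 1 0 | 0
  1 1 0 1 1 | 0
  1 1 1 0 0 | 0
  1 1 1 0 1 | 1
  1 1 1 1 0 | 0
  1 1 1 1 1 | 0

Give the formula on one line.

((~d & (b & a)) & e)

  ~d = 11001100110011001100110011001100
  (b & a) = 00000000000000000000000011111111
  (~d & (b & a)) = 00000000000000000000000011001100
  ((~d & (b & a)) & e) = 00000000000000000000000001000100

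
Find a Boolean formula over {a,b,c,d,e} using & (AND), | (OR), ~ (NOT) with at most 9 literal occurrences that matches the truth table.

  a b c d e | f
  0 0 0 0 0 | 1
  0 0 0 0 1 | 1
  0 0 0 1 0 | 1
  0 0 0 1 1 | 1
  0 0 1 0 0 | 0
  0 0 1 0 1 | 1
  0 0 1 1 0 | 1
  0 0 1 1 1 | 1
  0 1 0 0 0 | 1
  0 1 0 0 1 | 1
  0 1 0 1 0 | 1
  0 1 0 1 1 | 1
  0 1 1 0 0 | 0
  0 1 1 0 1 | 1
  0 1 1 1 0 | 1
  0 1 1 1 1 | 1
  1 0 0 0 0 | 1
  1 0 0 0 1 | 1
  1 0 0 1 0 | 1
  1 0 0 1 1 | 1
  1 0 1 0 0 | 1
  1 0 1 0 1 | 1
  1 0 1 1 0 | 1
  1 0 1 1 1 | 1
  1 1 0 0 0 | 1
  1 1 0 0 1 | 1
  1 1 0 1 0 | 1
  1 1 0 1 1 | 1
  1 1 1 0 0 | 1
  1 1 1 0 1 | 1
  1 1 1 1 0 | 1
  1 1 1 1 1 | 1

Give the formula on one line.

  ~c = 11110000111100001111000011110000
  ~d = 11001100110011001100110011001100
  (a & ~d) = 00000000000000001100110011001100
  ((a & ~d) | e) = 01010101010101011101110111011101
  (~c | ((a & ~d) | e)) = 11110101111101011111110111111101
  (~c | a) = 11110000111100001111111111111111
  ~e = 10101010101010101010101010101010
  ((~c | a) & ~e) = 10100000101000001010101010101010
  ((~c | ((a & ~d) | e)) | ((~c | a) & ~e)) = 11110101111101011111111111111111
  (((~c | ((a & ~d) | e)) | ((~c | a) & ~e)) | d) = 11110111111101111111111111111111

(((~c | ((a & ~d) | e)) | ((~c | a) & ~e)) | d)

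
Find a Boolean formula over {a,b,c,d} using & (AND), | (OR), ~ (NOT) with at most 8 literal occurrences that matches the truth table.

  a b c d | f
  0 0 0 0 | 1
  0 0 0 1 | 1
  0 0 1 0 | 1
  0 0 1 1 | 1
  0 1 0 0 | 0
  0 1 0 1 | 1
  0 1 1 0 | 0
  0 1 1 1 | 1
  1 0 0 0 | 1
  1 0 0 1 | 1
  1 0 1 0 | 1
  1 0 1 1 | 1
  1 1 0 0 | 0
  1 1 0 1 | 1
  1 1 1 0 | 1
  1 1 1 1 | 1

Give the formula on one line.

(((~b & ((b & c) | ~d)) | (c & a)) | d)

  ~b = 1111000011110000
  (b & c) = 0000001100000011
  ~d = 1010101010101010
  ((b & c) | ~d) = 1010101110101011
  (~b & ((b & c) | ~d)) = 1010000010100000
  (c & a) = 0000000000110011
  ((~b & ((b & c) | ~d)) | (c & a)) = 1010000010110011
  (((~b & ((b & c) | ~d)) | (c & a)) | d) = 1111010111110111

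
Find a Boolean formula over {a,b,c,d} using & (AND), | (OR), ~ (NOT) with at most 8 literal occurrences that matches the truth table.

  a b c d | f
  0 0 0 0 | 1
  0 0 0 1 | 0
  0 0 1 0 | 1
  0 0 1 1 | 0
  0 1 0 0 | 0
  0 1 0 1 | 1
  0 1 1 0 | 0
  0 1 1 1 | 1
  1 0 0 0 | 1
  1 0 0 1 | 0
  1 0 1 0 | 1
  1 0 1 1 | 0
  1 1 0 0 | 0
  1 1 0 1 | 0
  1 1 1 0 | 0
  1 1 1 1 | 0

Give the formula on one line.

  ~d = 1010101010101010
  (b | ~d) = 1010111110101111
  ~b = 1111000011110000
  (d | ~b) = 1111010111110101
  (~d & ~b) = 1010000010100000
  ~a = 1111111100000000
  ((~d & ~b) | ~a) = 1111111110100000
  ((d | ~b) & ((~d & ~b) | ~a)) = 1111010110100000
  ((b | ~d) & ((d | ~b) & ((~d & ~b) | ~a))) = 1010010110100000

((b | ~d) & ((d | ~b) & ((~d & ~b) | ~a)))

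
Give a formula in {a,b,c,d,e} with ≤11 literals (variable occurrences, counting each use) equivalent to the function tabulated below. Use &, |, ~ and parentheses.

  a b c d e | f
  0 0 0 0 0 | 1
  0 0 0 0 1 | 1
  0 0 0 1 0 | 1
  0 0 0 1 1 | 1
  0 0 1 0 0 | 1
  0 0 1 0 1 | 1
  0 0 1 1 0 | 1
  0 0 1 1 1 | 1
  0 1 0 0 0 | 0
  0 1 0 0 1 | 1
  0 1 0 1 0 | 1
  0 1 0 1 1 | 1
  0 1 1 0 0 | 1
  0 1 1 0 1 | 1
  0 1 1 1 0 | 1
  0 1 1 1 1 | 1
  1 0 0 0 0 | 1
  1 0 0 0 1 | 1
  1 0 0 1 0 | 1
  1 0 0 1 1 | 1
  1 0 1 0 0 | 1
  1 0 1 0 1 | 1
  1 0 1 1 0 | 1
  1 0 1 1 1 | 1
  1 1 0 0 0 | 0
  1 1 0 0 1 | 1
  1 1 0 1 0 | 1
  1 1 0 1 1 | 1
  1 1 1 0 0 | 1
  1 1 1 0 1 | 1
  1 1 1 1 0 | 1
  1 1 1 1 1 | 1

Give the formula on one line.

((d | (~b | e)) | ((~a & c) | (~d & (~b | c))))

  ~b = 11111111000000001111111100000000
  (~b | e) = 11111111010101011111111101010101
  (d | (~b | e)) = 11111111011101111111111101110111
  ~a = 11111111111111110000000000000000
  (~a & c) = 00001111000011110000000000000000
  ~d = 11001100110011001100110011001100
  (~b | c) = 11111111000011111111111100001111
  (~d & (~b | c)) = 11001100000011001100110000001100
  ((~a & c) | (~d & (~b | c))) = 11001111000011111100110000001100
  ((d | (~b | e)) | ((~a & c) | (~d & (~b | c)))) = 11111111011111111111111101111111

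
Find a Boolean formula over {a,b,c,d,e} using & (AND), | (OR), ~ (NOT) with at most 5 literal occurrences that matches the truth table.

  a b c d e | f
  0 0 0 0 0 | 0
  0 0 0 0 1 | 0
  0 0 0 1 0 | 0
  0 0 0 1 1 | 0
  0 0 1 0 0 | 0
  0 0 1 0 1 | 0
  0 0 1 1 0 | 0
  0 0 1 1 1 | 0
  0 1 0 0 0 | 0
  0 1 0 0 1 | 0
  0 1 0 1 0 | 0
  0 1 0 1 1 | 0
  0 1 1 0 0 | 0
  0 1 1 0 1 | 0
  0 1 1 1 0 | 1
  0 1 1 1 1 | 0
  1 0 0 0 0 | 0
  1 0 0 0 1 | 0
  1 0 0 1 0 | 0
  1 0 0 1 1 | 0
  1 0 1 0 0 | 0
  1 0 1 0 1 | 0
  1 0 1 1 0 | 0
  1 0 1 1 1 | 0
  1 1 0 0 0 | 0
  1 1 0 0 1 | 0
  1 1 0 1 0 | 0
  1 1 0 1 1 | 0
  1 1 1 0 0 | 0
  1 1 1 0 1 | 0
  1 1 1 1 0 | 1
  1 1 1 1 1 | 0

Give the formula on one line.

  (c & d) = 00000011000000110000001100000011
  ((c & d) & b) = 00000000000000110000000000000011
  ~e = 10101010101010101010101010101010
  (((c & d) & b) & ~e) = 00000000000000100000000000000010

(((c & d) & b) & ~e)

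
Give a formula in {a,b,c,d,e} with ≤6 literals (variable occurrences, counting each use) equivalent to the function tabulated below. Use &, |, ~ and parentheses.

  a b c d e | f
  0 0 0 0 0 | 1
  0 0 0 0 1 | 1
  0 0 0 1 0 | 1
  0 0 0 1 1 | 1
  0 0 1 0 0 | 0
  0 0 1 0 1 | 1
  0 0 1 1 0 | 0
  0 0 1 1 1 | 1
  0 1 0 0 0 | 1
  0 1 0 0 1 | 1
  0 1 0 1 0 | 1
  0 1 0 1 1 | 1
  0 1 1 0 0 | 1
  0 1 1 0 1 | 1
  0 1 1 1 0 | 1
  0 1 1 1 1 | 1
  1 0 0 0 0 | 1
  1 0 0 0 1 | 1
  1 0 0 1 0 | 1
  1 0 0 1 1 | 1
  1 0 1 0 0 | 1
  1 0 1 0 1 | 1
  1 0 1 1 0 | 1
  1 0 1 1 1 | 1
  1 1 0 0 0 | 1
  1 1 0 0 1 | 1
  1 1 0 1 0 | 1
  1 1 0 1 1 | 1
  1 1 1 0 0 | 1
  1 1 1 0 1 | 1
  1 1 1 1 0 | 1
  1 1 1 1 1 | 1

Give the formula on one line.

((~c | b) | ((a | b) | e))

  ~c = 11110000111100001111000011110000
  (~c | b) = 11110000111111111111000011111111
  (a | b) = 00000000111111111111111111111111
  ((a | b) | e) = 01010101111111111111111111111111
  ((~c | b) | ((a | b) | e)) = 11110101111111111111111111111111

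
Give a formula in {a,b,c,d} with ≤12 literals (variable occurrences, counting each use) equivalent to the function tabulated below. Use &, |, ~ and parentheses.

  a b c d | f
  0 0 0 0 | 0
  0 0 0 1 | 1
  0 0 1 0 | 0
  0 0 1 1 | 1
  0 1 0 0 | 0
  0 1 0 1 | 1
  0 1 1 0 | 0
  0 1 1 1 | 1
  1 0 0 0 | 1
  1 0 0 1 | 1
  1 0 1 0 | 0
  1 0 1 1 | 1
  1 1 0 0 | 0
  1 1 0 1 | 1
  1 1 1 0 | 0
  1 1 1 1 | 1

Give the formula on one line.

(d | ((((a | (d & c)) & ~b) | (d & ~c)) & (~c & ~b)))

  (d & c) = 0001000100010001
  (a | (d & c)) = 0001000111111111
  ~b = 1111000011110000
  ((a | (d & c)) & ~b) = 0001000011110000
  ~c = 1100110011001100
  (d & ~c) = 0100010001000100
  (((a | (d & c)) & ~b) | (d & ~c)) = 0101010011110100
  (~c & ~b) = 1100000011000000
  ((((a | (d & c)) & ~b) | (d & ~c)) & (~c & ~b)) = 0100000011000000
  (d | ((((a | (d & c)) & ~b) | (d & ~c)) & (~c & ~b))) = 0101010111010101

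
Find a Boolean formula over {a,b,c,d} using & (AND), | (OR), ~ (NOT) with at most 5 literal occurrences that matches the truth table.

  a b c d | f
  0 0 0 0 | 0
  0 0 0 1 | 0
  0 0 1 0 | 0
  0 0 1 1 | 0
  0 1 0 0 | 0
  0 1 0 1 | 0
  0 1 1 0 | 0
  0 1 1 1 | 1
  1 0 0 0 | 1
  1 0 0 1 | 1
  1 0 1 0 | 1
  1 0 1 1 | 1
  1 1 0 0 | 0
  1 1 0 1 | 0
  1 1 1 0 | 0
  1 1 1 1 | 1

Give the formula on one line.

  ~b = 1111000011110000
  (a & ~b) = 0000000011110000
  (c & b) = 0000001100000011
  (d & (c & b)) = 0000000100000001
  ((a & ~b) | (d & (c & b))) = 0000000111110001

((a & ~b) | (d & (c & b)))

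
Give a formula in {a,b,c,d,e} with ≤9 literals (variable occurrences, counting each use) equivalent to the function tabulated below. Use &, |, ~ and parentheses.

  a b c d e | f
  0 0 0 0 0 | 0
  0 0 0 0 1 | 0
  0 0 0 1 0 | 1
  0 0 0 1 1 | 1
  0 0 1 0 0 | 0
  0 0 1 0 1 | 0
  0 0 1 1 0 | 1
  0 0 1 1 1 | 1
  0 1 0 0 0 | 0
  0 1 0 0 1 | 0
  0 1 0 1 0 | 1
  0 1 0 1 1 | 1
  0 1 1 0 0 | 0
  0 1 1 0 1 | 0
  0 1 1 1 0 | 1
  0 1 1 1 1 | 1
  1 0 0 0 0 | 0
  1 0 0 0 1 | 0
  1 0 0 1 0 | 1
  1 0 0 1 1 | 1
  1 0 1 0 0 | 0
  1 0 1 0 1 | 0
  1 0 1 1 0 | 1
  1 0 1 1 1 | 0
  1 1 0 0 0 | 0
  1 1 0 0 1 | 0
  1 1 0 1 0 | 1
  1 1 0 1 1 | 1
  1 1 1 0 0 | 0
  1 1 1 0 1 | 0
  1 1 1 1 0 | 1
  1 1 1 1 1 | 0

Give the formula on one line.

(d & (((~e | ~a) | ~c) & (d | e)))

  ~e = 10101010101010101010101010101010
  ~a = 11111111111111110000000000000000
  (~e | ~a) = 11111111111111111010101010101010
  ~c = 11110000111100001111000011110000
  ((~e | ~a) | ~c) = 11111111111111111111101011111010
  (d | e) = 01110111011101110111011101110111
  (((~e | ~a) | ~c) & (d | e)) = 01110111011101110111001001110010
  (d & (((~e | ~a) | ~c) & (d | e))) = 00110011001100110011001000110010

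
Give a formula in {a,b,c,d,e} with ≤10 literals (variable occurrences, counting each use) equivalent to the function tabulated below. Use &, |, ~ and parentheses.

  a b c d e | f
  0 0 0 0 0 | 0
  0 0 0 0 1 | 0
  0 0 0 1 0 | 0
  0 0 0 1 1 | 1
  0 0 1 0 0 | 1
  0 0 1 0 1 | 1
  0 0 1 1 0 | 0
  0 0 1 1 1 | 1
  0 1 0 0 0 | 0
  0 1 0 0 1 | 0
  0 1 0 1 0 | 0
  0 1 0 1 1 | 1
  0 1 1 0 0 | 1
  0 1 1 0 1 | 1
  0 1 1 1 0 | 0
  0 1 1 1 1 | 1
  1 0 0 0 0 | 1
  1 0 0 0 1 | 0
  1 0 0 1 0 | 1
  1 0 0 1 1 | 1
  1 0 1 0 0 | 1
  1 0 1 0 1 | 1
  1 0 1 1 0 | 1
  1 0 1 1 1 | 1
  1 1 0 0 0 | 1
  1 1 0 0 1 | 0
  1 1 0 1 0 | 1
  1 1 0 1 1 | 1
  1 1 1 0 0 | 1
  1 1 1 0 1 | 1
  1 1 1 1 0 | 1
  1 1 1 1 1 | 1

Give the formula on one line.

(((c & (~d | a)) | ((c | d) & e)) | ((d | ~e) & a))

  ~d = 11001100110011001100110011001100
  (~d | a) = 11001100110011001111111111111111
  (c & (~d | a)) = 00001100000011000000111100001111
  (c | d) = 00111111001111110011111100111111
  ((c | d) & e) = 00010101000101010001010100010101
  ((c & (~d | a)) | ((c | d) & e)) = 00011101000111010001111100011111
  ~e = 10101010101010101010101010101010
  (d | ~e) = 10111011101110111011101110111011
  ((d | ~e) & a) = 00000000000000001011101110111011
  (((c & (~d | a)) | ((c | d) & e)) | ((d | ~e) & a)) = 00011101000111011011111110111111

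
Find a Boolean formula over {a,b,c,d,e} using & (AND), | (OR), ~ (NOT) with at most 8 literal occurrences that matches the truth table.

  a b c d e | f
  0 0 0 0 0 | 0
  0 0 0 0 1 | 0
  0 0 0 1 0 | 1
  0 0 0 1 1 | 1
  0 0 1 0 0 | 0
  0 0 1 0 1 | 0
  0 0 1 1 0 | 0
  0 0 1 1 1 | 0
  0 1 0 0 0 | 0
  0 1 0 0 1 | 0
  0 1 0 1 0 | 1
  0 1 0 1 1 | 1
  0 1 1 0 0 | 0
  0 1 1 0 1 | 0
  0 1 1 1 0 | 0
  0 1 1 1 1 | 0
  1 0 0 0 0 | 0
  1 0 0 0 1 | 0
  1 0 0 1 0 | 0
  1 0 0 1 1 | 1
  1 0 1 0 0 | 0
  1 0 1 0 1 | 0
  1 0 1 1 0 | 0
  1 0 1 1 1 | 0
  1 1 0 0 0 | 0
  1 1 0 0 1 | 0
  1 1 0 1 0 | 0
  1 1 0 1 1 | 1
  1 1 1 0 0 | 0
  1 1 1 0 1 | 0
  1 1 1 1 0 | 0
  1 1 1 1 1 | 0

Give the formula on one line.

  ~c = 11110000111100001111000011110000
  (~c & d) = 00110000001100000011000000110000
  ~a = 11111111111111110000000000000000
  ~d = 11001100110011001100110011001100
  (~a | ~d) = 11111111111111111100110011001100
  ((~a | ~d) | e) = 11111111111111111101110111011101
  ((~c & d) & ((~a | ~d) | e)) = 00110000001100000001000000010000

((~c & d) & ((~a | ~d) | e))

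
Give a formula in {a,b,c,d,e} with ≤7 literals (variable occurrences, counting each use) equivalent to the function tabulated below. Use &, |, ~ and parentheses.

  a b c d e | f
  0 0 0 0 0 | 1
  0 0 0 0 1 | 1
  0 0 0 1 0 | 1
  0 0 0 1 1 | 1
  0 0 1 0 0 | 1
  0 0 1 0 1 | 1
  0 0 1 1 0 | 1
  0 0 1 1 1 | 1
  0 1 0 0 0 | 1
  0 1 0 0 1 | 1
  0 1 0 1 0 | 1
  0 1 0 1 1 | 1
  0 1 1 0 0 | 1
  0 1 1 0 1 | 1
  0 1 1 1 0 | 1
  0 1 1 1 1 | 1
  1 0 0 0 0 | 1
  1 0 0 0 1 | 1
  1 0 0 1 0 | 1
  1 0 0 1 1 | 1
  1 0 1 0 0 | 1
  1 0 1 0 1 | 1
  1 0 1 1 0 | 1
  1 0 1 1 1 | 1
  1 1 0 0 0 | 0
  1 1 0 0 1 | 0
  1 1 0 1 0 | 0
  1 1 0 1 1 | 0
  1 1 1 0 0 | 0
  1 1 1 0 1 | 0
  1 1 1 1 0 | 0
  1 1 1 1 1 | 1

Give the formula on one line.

  ~a = 11111111111111110000000000000000
  (~a | c) = 11111111111111110000111100001111
  (d & b) = 00000000001100110000000000110011
  (e & (d & b)) = 00000000000100010000000000010001
  ((~a | c) & (e & (d & b))) = 00000000000100010000000000000001
  (((~a | c) & (e & (d & b))) | ~a) = 11111111111111110000000000000001
  ~b = 11111111000000001111111100000000
  ((((~a | c) & (e & (d & b))) | ~a) | ~b) = 11111111111111111111111100000001

((((~a | c) & (e & (d & b))) | ~a) | ~b)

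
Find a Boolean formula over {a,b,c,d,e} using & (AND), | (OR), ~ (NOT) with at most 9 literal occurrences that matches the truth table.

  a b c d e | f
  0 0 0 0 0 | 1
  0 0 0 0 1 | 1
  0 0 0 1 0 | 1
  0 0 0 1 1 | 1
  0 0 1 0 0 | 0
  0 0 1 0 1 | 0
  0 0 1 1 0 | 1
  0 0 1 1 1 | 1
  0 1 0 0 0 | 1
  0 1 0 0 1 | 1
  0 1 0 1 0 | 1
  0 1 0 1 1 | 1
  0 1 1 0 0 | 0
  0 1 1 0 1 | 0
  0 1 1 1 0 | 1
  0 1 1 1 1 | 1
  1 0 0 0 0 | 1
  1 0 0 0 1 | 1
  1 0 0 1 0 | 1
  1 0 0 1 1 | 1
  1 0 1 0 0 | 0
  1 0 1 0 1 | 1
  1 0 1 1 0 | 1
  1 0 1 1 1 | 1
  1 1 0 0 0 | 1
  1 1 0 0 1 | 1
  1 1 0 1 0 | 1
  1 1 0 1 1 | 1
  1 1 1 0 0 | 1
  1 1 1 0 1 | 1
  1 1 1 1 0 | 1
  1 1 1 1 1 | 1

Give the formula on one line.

  ~c = 11110000111100001111000011110000
  (~c | d) = 11110011111100111111001111110011
  (~c | a) = 11110000111100001111111111111111
  (b | e) = 01010101111111110101010111111111
  (c & (b | e)) = 00000101000011110000010100001111
  ((~c | a) & (c & (b | e))) = 00000000000000000000010100001111
  ((~c | d) | ((~c | a) & (c & (b | e)))) = 11110011111100111111011111111111

((~c | d) | ((~c | a) & (c & (b | e))))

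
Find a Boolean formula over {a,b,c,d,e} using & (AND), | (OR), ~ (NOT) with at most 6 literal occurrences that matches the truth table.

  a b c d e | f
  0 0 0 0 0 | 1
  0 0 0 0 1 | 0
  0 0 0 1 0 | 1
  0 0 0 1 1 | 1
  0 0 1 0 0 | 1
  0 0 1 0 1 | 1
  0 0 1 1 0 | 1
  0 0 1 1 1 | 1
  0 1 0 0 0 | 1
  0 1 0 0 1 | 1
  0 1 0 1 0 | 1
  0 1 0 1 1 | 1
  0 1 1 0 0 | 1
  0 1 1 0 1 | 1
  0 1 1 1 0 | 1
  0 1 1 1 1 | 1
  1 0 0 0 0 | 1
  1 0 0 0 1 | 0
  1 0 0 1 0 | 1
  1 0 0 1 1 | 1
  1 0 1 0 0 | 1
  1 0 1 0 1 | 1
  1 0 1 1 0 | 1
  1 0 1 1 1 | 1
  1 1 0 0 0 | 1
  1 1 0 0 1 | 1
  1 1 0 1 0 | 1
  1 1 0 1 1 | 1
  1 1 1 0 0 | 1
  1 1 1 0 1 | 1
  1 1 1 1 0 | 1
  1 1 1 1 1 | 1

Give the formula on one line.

  ~e = 10101010101010101010101010101010
  (~e | c) = 10101111101011111010111110101111
  (b | (~e | c)) = 10101111111111111010111111111111
  (d | (b | (~e | c))) = 10111111111111111011111111111111

(d | (b | (~e | c)))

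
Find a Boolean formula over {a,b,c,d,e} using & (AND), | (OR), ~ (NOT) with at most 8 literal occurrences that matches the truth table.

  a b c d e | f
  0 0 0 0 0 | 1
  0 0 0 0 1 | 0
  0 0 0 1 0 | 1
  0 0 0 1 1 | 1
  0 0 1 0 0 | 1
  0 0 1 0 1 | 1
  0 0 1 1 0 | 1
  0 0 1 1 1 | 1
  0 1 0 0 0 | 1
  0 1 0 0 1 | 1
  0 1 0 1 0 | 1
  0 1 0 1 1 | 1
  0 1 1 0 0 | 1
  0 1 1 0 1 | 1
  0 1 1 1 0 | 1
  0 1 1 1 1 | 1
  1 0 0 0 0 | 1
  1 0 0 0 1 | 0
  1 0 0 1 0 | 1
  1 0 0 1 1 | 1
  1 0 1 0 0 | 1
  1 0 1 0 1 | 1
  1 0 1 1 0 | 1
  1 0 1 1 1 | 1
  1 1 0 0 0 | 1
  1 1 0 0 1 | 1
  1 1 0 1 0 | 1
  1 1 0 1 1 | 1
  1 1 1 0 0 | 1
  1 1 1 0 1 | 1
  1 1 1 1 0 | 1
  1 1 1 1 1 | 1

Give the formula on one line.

(((~d | b) & (c | (~e & ~b))) | ((d | c) | b))

  ~d = 11001100110011001100110011001100
  (~d | b) = 11001100111111111100110011111111
  ~e = 10101010101010101010101010101010
  ~b = 11111111000000001111111100000000
  (~e & ~b) = 10101010000000001010101000000000
  (c | (~e & ~b)) = 10101111000011111010111100001111
  ((~d | b) & (c | (~e & ~b))) = 10001100000011111000110000001111
  (d | c) = 00111111001111110011111100111111
  ((d | c) | b) = 00111111111111110011111111111111
  (((~d | b) & (c | (~e & ~b))) | ((d | c) | b)) = 10111111111111111011111111111111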